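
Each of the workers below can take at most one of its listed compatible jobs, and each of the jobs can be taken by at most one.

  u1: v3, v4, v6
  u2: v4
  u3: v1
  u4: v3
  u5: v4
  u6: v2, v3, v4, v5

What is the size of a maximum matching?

Unit-capacity flow: source→left, listed edges, right→sink; max matching = max flow.
Augmenting path u1→v3 (+1); matched 1.
Augmenting path u2→v4 (+1); matched 2.
Augmenting path u3→v1 (+1); matched 3.
Augmenting path u6→v2 (+1); matched 4.
Augmenting path u4→v3→u1→v6 (+1); matched 5.
No augmenting path remains; maximum matching = 5.
König certificate: {u1, u3, u4, u6, v4} is a vertex cover of size 5 (every listed pair touches it), so no matching can be larger.

5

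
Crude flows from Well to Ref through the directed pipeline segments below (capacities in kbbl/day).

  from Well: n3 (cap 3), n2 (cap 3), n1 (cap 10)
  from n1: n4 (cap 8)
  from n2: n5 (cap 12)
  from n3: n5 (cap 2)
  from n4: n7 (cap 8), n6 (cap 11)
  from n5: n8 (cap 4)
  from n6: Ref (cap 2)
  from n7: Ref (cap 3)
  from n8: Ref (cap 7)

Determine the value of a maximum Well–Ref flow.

Augment Well→n1→n4→n6→Ref: bottleneck 2, flow now 2.
Augment Well→n1→n4→n7→Ref: bottleneck 3, flow now 5.
Augment Well→n2→n5→n8→Ref: bottleneck 3, flow now 8.
Augment Well→n3→n5→n8→Ref: bottleneck 1, flow now 9.
No augmenting path remains; maximum flow = 9.
In the residual graph, reachable from Well: {Well, n1, n2, n3, n4, n5, n6, n7}.
Min-cut edges: n5→n8 (4), n6→Ref (2), n7→Ref (3); capacity 4 + 2 + 3 = 9.
This cut is saturated, so no flow can exceed 9.

9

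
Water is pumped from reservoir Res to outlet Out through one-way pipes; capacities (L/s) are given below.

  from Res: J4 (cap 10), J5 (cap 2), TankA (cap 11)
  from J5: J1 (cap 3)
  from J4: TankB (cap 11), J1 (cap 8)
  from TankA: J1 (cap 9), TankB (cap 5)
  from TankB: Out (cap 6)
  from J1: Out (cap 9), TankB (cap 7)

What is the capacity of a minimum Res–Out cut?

Augment Res→J5→J1→Out: bottleneck 2, flow now 2.
Augment Res→J4→TankB→Out: bottleneck 6, flow now 8.
Augment Res→J4→J1→Out: bottleneck 4, flow now 12.
Augment Res→TankA→J1→Out: bottleneck 3, flow now 15.
No augmenting path remains; maximum flow = 15.
By max-flow min-cut, the minimum cut capacity equals the max flow.
In the residual graph, reachable from Res: {Res, J5, J4, TankA, TankB, J1}.
Min-cut edges: TankB→Out (6), J1→Out (9); capacity 6 + 9 = 15.

15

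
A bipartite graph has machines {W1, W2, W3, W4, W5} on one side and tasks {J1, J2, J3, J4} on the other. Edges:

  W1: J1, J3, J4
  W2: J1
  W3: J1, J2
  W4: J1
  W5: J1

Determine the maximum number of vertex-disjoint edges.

3

Unit-capacity flow: source→left, listed edges, right→sink; max matching = max flow.
Augmenting path W1→J1 (+1); matched 1.
Augmenting path W3→J2 (+1); matched 2.
Augmenting path W2→J1→W1→J3 (+1); matched 3.
No augmenting path remains; maximum matching = 3.
König certificate: {W1, W3, J1} is a vertex cover of size 3 (every listed pair touches it), so no matching can be larger.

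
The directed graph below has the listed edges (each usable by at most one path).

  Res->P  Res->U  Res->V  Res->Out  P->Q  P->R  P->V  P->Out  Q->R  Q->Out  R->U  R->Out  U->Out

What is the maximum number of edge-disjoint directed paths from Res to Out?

Assign every edge capacity 1; by Menger, the answer equals the max flow.
Path Res→Out (+1); total 1.
Path Res→P→Out (+1); total 2.
Path Res→U→Out (+1); total 3.
No residual Res→Out path; max flow = 3.
Certifying cut of size 3: {Res→Out, Res→P, Res→U}.

3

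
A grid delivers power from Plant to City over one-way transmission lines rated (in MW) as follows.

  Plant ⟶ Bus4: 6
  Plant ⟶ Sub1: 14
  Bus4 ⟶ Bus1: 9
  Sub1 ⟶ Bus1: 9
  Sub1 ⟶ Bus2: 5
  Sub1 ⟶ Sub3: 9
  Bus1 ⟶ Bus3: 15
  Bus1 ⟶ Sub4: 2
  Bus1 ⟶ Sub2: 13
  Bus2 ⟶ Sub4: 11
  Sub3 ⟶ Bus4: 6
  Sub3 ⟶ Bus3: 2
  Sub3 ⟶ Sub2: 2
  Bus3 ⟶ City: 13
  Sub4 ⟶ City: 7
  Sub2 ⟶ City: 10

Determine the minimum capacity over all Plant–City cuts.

20

Augment Plant→Bus4→Bus1→Bus3→City: bottleneck 6, flow now 6.
Augment Plant→Sub1→Bus1→Bus3→City: bottleneck 7, flow now 13.
Augment Plant→Sub1→Bus1→Sub4→City: bottleneck 2, flow now 15.
Augment Plant→Sub1→Bus2→Sub4→City: bottleneck 5, flow now 20.
No augmenting path remains; maximum flow = 20.
By max-flow min-cut, the minimum cut capacity equals the max flow.
In the residual graph, reachable from Plant: {Plant}.
Min-cut edges: Plant→Bus4 (6), Plant→Sub1 (14); capacity 6 + 14 = 20.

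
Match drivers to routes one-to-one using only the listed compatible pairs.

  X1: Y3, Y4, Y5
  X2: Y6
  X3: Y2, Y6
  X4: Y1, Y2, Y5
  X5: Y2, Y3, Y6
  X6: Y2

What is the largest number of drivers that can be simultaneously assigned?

5

Unit-capacity flow: source→left, listed edges, right→sink; max matching = max flow.
Augmenting path X1→Y3 (+1); matched 1.
Augmenting path X2→Y6 (+1); matched 2.
Augmenting path X3→Y2 (+1); matched 3.
Augmenting path X4→Y1 (+1); matched 4.
Augmenting path X5→Y3→X1→Y4 (+1); matched 5.
No augmenting path remains; maximum matching = 5.
König certificate: {X1, X4, X5, Y2, Y6} is a vertex cover of size 5 (every listed pair touches it), so no matching can be larger.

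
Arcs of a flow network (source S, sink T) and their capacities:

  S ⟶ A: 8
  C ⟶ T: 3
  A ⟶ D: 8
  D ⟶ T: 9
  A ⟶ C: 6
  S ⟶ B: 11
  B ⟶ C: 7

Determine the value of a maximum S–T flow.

Augment S→A→C→T: bottleneck 3, flow now 3.
Augment S→A→D→T: bottleneck 5, flow now 8.
Augment S→B→C→A→D→T: bottleneck 3, flow now 11. (uses reverse residual edge)
No augmenting path remains; maximum flow = 11.
In the residual graph, reachable from S: {S, B, C}.
Min-cut edges: S→A (8), C→T (3); capacity 8 + 3 = 11.
This cut is saturated, so no flow can exceed 11.

11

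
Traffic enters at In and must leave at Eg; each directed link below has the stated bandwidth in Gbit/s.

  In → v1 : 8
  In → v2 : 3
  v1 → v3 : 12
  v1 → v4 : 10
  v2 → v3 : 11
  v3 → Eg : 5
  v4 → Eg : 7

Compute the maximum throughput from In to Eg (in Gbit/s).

Augment In→v1→v3→Eg: bottleneck 5, flow now 5.
Augment In→v1→v4→Eg: bottleneck 3, flow now 8.
Augment In→v2→v3→v1→v4→Eg: bottleneck 3, flow now 11. (uses reverse residual edge)
No augmenting path remains; maximum flow = 11.
In the residual graph, reachable from In: {In}.
Min-cut edges: In→v1 (8), In→v2 (3); capacity 8 + 3 = 11.
This cut is saturated, so no flow can exceed 11.

11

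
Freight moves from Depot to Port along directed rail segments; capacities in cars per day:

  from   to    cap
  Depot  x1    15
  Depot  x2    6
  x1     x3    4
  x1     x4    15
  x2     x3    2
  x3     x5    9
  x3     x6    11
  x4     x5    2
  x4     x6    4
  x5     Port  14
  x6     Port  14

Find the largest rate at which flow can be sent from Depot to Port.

12

Augment Depot→x1→x3→x5→Port: bottleneck 4, flow now 4.
Augment Depot→x1→x4→x5→Port: bottleneck 2, flow now 6.
Augment Depot→x1→x4→x6→Port: bottleneck 4, flow now 10.
Augment Depot→x2→x3→x5→Port: bottleneck 2, flow now 12.
No augmenting path remains; maximum flow = 12.
In the residual graph, reachable from Depot: {Depot, x1, x2, x4}.
Min-cut edges: x1→x3 (4), x2→x3 (2), x4→x5 (2), x4→x6 (4); capacity 4 + 2 + 2 + 4 = 12.
This cut is saturated, so no flow can exceed 12.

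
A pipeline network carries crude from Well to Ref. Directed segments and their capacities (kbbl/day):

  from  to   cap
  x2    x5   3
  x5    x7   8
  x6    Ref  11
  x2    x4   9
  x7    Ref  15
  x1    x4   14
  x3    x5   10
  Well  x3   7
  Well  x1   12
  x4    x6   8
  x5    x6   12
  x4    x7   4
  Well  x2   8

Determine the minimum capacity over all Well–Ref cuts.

22

Augment Well→x1→x4→x6→Ref: bottleneck 8, flow now 8.
Augment Well→x1→x4→x7→Ref: bottleneck 4, flow now 12.
Augment Well→x2→x5→x6→Ref: bottleneck 3, flow now 15.
Augment Well→x3→x5→x7→Ref: bottleneck 7, flow now 22.
No augmenting path remains; maximum flow = 22.
By max-flow min-cut, the minimum cut capacity equals the max flow.
In the residual graph, reachable from Well: {Well, x1, x2, x4}.
Min-cut edges: Well→x3 (7), x2→x5 (3), x4→x6 (8), x4→x7 (4); capacity 7 + 3 + 8 + 4 = 22.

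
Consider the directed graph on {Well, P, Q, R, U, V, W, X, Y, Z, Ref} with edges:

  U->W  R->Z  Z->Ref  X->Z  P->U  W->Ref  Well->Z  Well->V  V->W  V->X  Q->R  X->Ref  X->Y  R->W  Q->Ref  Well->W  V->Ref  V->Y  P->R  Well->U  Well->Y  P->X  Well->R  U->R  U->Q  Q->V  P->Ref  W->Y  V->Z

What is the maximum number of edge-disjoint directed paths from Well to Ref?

Assign every edge capacity 1; by Menger, the answer equals the max flow.
Path Well→V→Ref (+1); total 1.
Path Well→W→Ref (+1); total 2.
Path Well→Z→Ref (+1); total 3.
Path Well→U→Q→Ref (+1); total 4.
No residual Well→Ref path; max flow = 4.
Certifying cut of size 4: {W→Ref, Well→U, Well→V, Z→Ref}.

4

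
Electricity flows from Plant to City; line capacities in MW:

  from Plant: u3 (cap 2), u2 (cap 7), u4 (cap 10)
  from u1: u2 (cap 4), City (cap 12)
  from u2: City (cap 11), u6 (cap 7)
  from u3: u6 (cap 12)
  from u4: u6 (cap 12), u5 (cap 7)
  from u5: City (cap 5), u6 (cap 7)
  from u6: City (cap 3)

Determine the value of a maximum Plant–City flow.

Augment Plant→u2→City: bottleneck 7, flow now 7.
Augment Plant→u3→u6→City: bottleneck 2, flow now 9.
Augment Plant→u4→u5→City: bottleneck 5, flow now 14.
Augment Plant→u4→u6→City: bottleneck 1, flow now 15.
No augmenting path remains; maximum flow = 15.
In the residual graph, reachable from Plant: {Plant, u3, u4, u5, u6}.
Min-cut edges: Plant→u2 (7), u5→City (5), u6→City (3); capacity 7 + 5 + 3 = 15.
This cut is saturated, so no flow can exceed 15.

15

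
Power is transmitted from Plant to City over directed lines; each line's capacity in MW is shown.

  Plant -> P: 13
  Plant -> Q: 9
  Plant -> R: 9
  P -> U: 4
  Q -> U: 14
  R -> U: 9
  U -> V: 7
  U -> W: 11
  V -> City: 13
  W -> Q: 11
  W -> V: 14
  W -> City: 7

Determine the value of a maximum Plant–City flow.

18

Augment Plant→P→U→V→City: bottleneck 4, flow now 4.
Augment Plant→Q→U→V→City: bottleneck 3, flow now 7.
Augment Plant→Q→U→W→City: bottleneck 6, flow now 13.
Augment Plant→R→U→W→City: bottleneck 1, flow now 14.
Augment Plant→R→U→W→V→City: bottleneck 4, flow now 18.
No augmenting path remains; maximum flow = 18.
In the residual graph, reachable from Plant: {Plant, P, Q, R, U}.
Min-cut edges: U→V (7), U→W (11); capacity 7 + 11 = 18.
This cut is saturated, so no flow can exceed 18.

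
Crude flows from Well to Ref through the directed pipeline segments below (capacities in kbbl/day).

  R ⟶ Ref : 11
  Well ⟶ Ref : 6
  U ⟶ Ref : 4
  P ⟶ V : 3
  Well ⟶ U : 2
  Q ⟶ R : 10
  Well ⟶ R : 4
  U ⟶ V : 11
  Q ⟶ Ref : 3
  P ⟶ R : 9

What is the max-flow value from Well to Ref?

Augment Well→Ref: bottleneck 6, flow now 6.
Augment Well→R→Ref: bottleneck 4, flow now 10.
Augment Well→U→Ref: bottleneck 2, flow now 12.
No augmenting path remains; maximum flow = 12.
In the residual graph, reachable from Well: {Well}.
Min-cut edges: Well→R (4), Well→U (2), Well→Ref (6); capacity 4 + 2 + 6 = 12.
This cut is saturated, so no flow can exceed 12.

12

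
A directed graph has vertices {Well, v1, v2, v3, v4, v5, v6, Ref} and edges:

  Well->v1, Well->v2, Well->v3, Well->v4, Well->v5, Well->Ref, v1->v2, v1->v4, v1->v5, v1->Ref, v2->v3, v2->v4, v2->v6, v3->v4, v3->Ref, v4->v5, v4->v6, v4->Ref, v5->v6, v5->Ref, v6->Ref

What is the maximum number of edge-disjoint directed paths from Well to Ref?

6

Assign every edge capacity 1; by Menger, the answer equals the max flow.
Path Well→Ref (+1); total 1.
Path Well→v1→Ref (+1); total 2.
Path Well→v3→Ref (+1); total 3.
Path Well→v4→Ref (+1); total 4.
Path Well→v5→Ref (+1); total 5.
Path Well→v2→v6→Ref (+1); total 6.
No residual Well→Ref path; max flow = 6.
Certifying cut of size 6: {Well→Ref, Well→v1, Well→v2, Well→v3, Well→v4, Well→v5}.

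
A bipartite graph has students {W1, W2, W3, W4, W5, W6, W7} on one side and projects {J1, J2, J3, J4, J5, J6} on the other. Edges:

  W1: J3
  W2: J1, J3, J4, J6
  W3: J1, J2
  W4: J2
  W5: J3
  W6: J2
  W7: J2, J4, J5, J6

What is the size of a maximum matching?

Unit-capacity flow: source→left, listed edges, right→sink; max matching = max flow.
Augmenting path W1→J3 (+1); matched 1.
Augmenting path W2→J1 (+1); matched 2.
Augmenting path W3→J2 (+1); matched 3.
Augmenting path W7→J4 (+1); matched 4.
Augmenting path W4→J2→W3→J1→W2→J6 (+1); matched 5.
No augmenting path remains; maximum matching = 5.
König certificate: {W2, W3, W7, J2, J3} is a vertex cover of size 5 (every listed pair touches it), so no matching can be larger.

5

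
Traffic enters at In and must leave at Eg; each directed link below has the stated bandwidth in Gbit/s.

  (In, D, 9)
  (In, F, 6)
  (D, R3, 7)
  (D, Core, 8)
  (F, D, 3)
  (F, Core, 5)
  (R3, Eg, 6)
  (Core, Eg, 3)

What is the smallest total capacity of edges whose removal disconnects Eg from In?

9

Augment In→D→R3→Eg: bottleneck 6, flow now 6.
Augment In→D→Core→Eg: bottleneck 3, flow now 9.
No augmenting path remains; maximum flow = 9.
By max-flow min-cut, the minimum cut capacity equals the max flow.
In the residual graph, reachable from In: {In, D, F, R3, Core}.
Min-cut edges: R3→Eg (6), Core→Eg (3); capacity 6 + 3 = 9.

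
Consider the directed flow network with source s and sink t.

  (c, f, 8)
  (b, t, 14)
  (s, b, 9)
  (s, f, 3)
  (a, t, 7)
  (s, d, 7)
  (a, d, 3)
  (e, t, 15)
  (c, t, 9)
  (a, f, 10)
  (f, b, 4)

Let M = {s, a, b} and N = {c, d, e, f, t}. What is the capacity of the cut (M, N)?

44

Edges leaving {s, a, b}: s→d (7), s→f (3), a→d (3), a→f (10), a→t (7), b→t (14).
Cut capacity = 7 + 3 + 3 + 10 + 7 + 14 = 44.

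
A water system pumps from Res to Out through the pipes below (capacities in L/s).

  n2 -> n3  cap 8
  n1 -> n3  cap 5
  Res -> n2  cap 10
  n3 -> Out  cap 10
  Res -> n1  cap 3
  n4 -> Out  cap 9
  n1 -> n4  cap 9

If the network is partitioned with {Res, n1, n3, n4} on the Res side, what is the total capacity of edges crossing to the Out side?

29

Edges leaving {Res, n1, n3, n4}: Res→n2 (10), n3→Out (10), n4→Out (9).
Cut capacity = 10 + 10 + 9 = 29.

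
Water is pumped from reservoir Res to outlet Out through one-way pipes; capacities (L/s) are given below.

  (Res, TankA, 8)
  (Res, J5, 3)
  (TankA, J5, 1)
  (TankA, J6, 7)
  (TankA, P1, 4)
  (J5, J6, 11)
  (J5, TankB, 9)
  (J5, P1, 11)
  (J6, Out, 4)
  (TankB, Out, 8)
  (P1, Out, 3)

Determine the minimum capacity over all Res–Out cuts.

11

Augment Res→TankA→J6→Out: bottleneck 4, flow now 4.
Augment Res→TankA→P1→Out: bottleneck 3, flow now 7.
Augment Res→J5→TankB→Out: bottleneck 3, flow now 10.
Augment Res→TankA→J5→TankB→Out: bottleneck 1, flow now 11.
No augmenting path remains; maximum flow = 11.
By max-flow min-cut, the minimum cut capacity equals the max flow.
In the residual graph, reachable from Res: {Res}.
Min-cut edges: Res→TankA (8), Res→J5 (3); capacity 8 + 3 = 11.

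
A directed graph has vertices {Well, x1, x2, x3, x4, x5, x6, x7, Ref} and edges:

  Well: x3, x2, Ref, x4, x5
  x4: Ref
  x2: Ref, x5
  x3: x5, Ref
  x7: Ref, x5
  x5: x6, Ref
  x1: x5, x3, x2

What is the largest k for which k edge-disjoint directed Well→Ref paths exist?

Assign every edge capacity 1; by Menger, the answer equals the max flow.
Path Well→Ref (+1); total 1.
Path Well→x2→Ref (+1); total 2.
Path Well→x3→Ref (+1); total 3.
Path Well→x4→Ref (+1); total 4.
Path Well→x5→Ref (+1); total 5.
No residual Well→Ref path; max flow = 5.
Certifying cut of size 5: {Well→Ref, Well→x2, Well→x3, Well→x4, Well→x5}.

5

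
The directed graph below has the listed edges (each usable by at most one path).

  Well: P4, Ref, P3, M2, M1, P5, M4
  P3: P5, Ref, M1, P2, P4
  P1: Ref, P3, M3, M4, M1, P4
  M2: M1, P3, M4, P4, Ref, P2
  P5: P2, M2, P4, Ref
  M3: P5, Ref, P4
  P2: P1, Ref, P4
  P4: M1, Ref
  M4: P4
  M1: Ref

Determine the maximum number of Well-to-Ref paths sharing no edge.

Assign every edge capacity 1; by Menger, the answer equals the max flow.
Path Well→Ref (+1); total 1.
Path Well→P3→Ref (+1); total 2.
Path Well→P5→Ref (+1); total 3.
Path Well→P4→Ref (+1); total 4.
Path Well→M2→Ref (+1); total 5.
Path Well→M1→Ref (+1); total 6.
No residual Well→Ref path; max flow = 6.
Certifying cut of size 6: {M1→Ref, P4→Ref, Well→M2, Well→P3, Well→P5, Well→Ref}.

6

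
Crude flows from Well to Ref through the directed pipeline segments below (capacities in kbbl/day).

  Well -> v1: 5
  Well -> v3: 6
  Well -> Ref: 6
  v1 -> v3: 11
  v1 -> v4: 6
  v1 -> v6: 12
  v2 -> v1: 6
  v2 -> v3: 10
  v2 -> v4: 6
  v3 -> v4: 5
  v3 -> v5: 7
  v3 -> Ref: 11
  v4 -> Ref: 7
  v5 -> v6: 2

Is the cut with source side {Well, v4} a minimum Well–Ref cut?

Given cut capacity: 5 + 6 + 6 + 7 = 24.
Augment Well→Ref: bottleneck 6, flow now 6.
Augment Well→v3→Ref: bottleneck 6, flow now 12.
Augment Well→v1→v3→Ref: bottleneck 5, flow now 17.
No augmenting path remains; maximum flow = 17.
In the residual graph, reachable from Well: {Well}.
Min-cut edges: Well→v1 (5), Well→v3 (6), Well→Ref (6); capacity 5 + 6 + 6 = 17.
Cut capacity 24 exceeds the max flow 17, so it is not minimum.

No — its capacity is 24, but the minimum cut has capacity 17.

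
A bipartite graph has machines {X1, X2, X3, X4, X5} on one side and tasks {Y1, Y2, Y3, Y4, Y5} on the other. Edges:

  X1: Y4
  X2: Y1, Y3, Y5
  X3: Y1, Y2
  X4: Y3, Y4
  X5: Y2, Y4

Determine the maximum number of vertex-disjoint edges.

Unit-capacity flow: source→left, listed edges, right→sink; max matching = max flow.
Augmenting path X1→Y4 (+1); matched 1.
Augmenting path X2→Y1 (+1); matched 2.
Augmenting path X3→Y2 (+1); matched 3.
Augmenting path X4→Y3 (+1); matched 4.
Augmenting path X5→Y2→X3→Y1→X2→Y5 (+1); matched 5.
No augmenting path remains; maximum matching = 5.
König certificate: {X1, X2, X3, X4, X5} is a vertex cover of size 5 (every listed pair touches it), so no matching can be larger.

5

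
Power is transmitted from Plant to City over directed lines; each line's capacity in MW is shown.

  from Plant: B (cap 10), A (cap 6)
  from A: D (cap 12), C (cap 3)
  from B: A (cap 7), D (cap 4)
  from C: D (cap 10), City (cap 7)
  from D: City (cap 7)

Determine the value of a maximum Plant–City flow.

Augment Plant→A→C→City: bottleneck 3, flow now 3.
Augment Plant→A→D→City: bottleneck 3, flow now 6.
Augment Plant→B→D→City: bottleneck 4, flow now 10.
No augmenting path remains; maximum flow = 10.
In the residual graph, reachable from Plant: {Plant, A, B, D}.
Min-cut edges: A→C (3), D→City (7); capacity 3 + 7 = 10.
This cut is saturated, so no flow can exceed 10.

10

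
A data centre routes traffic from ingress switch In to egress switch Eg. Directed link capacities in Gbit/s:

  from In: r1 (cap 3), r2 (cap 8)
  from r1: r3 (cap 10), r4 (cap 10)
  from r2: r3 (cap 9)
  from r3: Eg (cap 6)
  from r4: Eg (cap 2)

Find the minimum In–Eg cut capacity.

8

Augment In→r1→r3→Eg: bottleneck 3, flow now 3.
Augment In→r2→r3→Eg: bottleneck 3, flow now 6.
Augment In→r2→r3→r1→r4→Eg: bottleneck 2, flow now 8. (uses reverse residual edge)
No augmenting path remains; maximum flow = 8.
By max-flow min-cut, the minimum cut capacity equals the max flow.
In the residual graph, reachable from In: {In, r1, r2, r3, r4}.
Min-cut edges: r3→Eg (6), r4→Eg (2); capacity 6 + 2 = 8.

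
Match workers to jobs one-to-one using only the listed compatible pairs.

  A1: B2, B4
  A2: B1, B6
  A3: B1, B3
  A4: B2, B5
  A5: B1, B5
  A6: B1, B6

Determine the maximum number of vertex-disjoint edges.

6

Unit-capacity flow: source→left, listed edges, right→sink; max matching = max flow.
Augmenting path A1→B2 (+1); matched 1.
Augmenting path A2→B1 (+1); matched 2.
Augmenting path A3→B3 (+1); matched 3.
Augmenting path A4→B5 (+1); matched 4.
Augmenting path A6→B6 (+1); matched 5.
Augmenting path A5→B5→A4→B2→A1→B4 (+1); matched 6.
No augmenting path remains; maximum matching = 6.
König certificate: {A1, A2, A3, A4, A5, A6} is a vertex cover of size 6 (every listed pair touches it), so no matching can be larger.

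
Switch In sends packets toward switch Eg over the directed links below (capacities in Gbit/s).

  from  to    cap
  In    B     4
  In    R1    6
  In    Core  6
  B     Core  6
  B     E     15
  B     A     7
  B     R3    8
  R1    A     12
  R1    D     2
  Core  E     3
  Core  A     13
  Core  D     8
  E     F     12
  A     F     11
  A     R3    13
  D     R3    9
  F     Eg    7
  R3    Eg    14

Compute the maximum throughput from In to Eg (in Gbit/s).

16

Augment In→B→R3→Eg: bottleneck 4, flow now 4.
Augment In→R1→A→F→Eg: bottleneck 6, flow now 10.
Augment In→Core→E→F→Eg: bottleneck 1, flow now 11.
Augment In→Core→A→R3→Eg: bottleneck 5, flow now 16.
No augmenting path remains; maximum flow = 16.
In the residual graph, reachable from In: {In}.
Min-cut edges: In→B (4), In→R1 (6), In→Core (6); capacity 4 + 6 + 6 = 16.
This cut is saturated, so no flow can exceed 16.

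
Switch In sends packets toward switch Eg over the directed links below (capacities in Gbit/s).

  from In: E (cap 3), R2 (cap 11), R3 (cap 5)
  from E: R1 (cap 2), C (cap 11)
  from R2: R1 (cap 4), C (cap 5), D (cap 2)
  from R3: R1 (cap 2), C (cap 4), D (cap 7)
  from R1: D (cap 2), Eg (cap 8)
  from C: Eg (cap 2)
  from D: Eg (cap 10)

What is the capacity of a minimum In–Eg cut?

15

Augment In→E→R1→Eg: bottleneck 2, flow now 2.
Augment In→E→C→Eg: bottleneck 1, flow now 3.
Augment In→R2→R1→Eg: bottleneck 4, flow now 7.
Augment In→R2→C→Eg: bottleneck 1, flow now 8.
Augment In→R2→D→Eg: bottleneck 2, flow now 10.
Augment In→R3→R1→Eg: bottleneck 2, flow now 12.
Augment In→R3→D→Eg: bottleneck 3, flow now 15.
No augmenting path remains; maximum flow = 15.
By max-flow min-cut, the minimum cut capacity equals the max flow.
In the residual graph, reachable from In: {In, E, R2, C}.
Min-cut edges: In→R3 (5), E→R1 (2), R2→R1 (4), R2→D (2), C→Eg (2); capacity 5 + 2 + 4 + 2 + 2 = 15.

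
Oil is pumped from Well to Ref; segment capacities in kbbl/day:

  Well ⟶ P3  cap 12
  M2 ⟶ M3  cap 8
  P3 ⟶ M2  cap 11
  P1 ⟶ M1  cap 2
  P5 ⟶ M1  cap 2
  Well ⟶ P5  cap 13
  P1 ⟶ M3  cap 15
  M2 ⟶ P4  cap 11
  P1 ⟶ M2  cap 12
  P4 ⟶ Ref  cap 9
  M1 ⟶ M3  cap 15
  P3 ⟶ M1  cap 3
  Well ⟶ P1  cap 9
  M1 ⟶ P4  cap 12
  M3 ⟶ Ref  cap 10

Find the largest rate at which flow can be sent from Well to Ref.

19

Augment Well→P1→M3→Ref: bottleneck 9, flow now 9.
Augment Well→P5→M1→P4→Ref: bottleneck 2, flow now 11.
Augment Well→P3→M2→P4→Ref: bottleneck 7, flow now 18.
Augment Well→P3→M2→M3→Ref: bottleneck 1, flow now 19.
No augmenting path remains; maximum flow = 19.
In the residual graph, reachable from Well: {Well, P1, P5, P3, M2, M1, P4, M3}.
Min-cut edges: P4→Ref (9), M3→Ref (10); capacity 9 + 10 = 19.
This cut is saturated, so no flow can exceed 19.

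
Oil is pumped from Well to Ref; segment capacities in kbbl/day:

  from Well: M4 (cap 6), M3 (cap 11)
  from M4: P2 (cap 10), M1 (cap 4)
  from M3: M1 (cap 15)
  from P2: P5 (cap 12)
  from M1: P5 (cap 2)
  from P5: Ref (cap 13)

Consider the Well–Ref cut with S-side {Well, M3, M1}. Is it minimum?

Given cut capacity: 6 + 2 = 8.
Augment Well→M4→P2→P5→Ref: bottleneck 6, flow now 6.
Augment Well→M3→M1→P5→Ref: bottleneck 2, flow now 8.
No augmenting path remains; maximum flow = 8.
Cut capacity 8 equals the max flow, so it is a minimum cut.

Yes — it is a minimum cut (capacity 8).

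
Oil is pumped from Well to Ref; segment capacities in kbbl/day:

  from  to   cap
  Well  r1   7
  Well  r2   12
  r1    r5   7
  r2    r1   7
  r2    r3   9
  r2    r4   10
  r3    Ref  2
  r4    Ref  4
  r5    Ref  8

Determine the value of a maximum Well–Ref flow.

13

Augment Well→r1→r5→Ref: bottleneck 7, flow now 7.
Augment Well→r2→r3→Ref: bottleneck 2, flow now 9.
Augment Well→r2→r4→Ref: bottleneck 4, flow now 13.
No augmenting path remains; maximum flow = 13.
In the residual graph, reachable from Well: {Well, r1, r2, r3, r4}.
Min-cut edges: r1→r5 (7), r3→Ref (2), r4→Ref (4); capacity 7 + 2 + 4 = 13.
This cut is saturated, so no flow can exceed 13.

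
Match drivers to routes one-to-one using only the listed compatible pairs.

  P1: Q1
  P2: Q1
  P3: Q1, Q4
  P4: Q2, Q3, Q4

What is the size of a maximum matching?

3

Unit-capacity flow: source→left, listed edges, right→sink; max matching = max flow.
Augmenting path P1→Q1 (+1); matched 1.
Augmenting path P3→Q4 (+1); matched 2.
Augmenting path P4→Q2 (+1); matched 3.
No augmenting path remains; maximum matching = 3.
König certificate: {P3, P4, Q1} is a vertex cover of size 3 (every listed pair touches it), so no matching can be larger.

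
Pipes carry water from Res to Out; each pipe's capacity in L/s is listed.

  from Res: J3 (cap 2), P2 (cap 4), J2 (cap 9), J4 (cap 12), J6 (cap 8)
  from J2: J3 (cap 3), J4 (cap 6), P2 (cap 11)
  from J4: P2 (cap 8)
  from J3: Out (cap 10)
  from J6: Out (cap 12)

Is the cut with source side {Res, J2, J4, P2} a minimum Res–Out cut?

Yes — it is a minimum cut (capacity 13).

Given cut capacity: 2 + 8 + 3 = 13.
Augment Res→J3→Out: bottleneck 2, flow now 2.
Augment Res→J6→Out: bottleneck 8, flow now 10.
Augment Res→J2→J3→Out: bottleneck 3, flow now 13.
No augmenting path remains; maximum flow = 13.
Cut capacity 13 equals the max flow, so it is a minimum cut.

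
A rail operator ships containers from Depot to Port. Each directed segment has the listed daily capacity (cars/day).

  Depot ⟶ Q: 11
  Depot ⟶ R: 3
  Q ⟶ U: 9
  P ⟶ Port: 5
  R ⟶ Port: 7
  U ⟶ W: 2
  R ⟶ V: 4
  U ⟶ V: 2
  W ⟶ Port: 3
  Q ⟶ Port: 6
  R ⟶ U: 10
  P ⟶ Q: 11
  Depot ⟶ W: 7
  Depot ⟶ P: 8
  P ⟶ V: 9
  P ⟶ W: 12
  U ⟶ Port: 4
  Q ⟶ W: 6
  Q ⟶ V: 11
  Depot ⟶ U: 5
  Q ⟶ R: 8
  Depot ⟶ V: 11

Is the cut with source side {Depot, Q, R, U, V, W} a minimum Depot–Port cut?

Given cut capacity: 8 + 6 + 7 + 4 + 3 = 28.
Augment Depot→P→Port: bottleneck 5, flow now 5.
Augment Depot→Q→Port: bottleneck 6, flow now 11.
Augment Depot→R→Port: bottleneck 3, flow now 14.
Augment Depot→U→Port: bottleneck 4, flow now 18.
Augment Depot→W→Port: bottleneck 3, flow now 21.
Augment Depot→Q→R→Port: bottleneck 4, flow now 25.
No augmenting path remains; maximum flow = 25.
In the residual graph, reachable from Depot: {Depot, P, Q, R, U, V, W}.
Min-cut edges: P→Port (5), Q→Port (6), R→Port (7), U→Port (4), W→Port (3); capacity 5 + 6 + 7 + 4 + 3 = 25.
Cut capacity 28 exceeds the max flow 25, so it is not minimum.

No — its capacity is 28, but the minimum cut has capacity 25.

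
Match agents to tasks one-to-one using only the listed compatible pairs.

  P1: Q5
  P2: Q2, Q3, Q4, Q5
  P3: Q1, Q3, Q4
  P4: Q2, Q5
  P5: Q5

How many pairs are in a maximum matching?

Unit-capacity flow: source→left, listed edges, right→sink; max matching = max flow.
Augmenting path P1→Q5 (+1); matched 1.
Augmenting path P2→Q2 (+1); matched 2.
Augmenting path P3→Q1 (+1); matched 3.
Augmenting path P4→Q2→P2→Q3 (+1); matched 4.
No augmenting path remains; maximum matching = 4.
König certificate: {P2, P3, P4, Q5} is a vertex cover of size 4 (every listed pair touches it), so no matching can be larger.

4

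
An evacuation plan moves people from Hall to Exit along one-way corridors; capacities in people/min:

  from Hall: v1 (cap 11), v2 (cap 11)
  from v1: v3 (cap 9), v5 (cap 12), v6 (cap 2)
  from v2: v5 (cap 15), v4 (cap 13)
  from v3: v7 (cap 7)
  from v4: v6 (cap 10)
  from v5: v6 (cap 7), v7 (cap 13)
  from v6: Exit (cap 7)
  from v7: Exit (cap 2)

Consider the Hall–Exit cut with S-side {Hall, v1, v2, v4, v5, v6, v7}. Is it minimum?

No — its capacity is 18, but the minimum cut has capacity 9.

Given cut capacity: 9 + 7 + 2 = 18.
Augment Hall→v1→v6→Exit: bottleneck 2, flow now 2.
Augment Hall→v1→v3→v7→Exit: bottleneck 2, flow now 4.
Augment Hall→v1→v5→v6→Exit: bottleneck 5, flow now 9.
No augmenting path remains; maximum flow = 9.
In the residual graph, reachable from Hall: {Hall, v1, v2, v3, v4, v5, v6, v7}.
Min-cut edges: v6→Exit (7), v7→Exit (2); capacity 7 + 2 = 9.
Cut capacity 18 exceeds the max flow 9, so it is not minimum.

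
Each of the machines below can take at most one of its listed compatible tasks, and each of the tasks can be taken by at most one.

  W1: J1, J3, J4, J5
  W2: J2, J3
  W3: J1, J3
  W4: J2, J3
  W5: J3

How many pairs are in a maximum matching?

Unit-capacity flow: source→left, listed edges, right→sink; max matching = max flow.
Augmenting path W1→J1 (+1); matched 1.
Augmenting path W2→J2 (+1); matched 2.
Augmenting path W3→J3 (+1); matched 3.
Augmenting path W4→J3→W3→J1→W1→J4 (+1); matched 4.
No augmenting path remains; maximum matching = 4.
König certificate: {W1, W3, J2, J3} is a vertex cover of size 4 (every listed pair touches it), so no matching can be larger.

4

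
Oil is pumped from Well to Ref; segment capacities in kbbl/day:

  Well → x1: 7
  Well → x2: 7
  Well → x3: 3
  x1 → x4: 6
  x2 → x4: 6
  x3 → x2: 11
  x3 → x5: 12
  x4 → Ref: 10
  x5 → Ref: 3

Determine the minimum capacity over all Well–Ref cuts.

13

Augment Well→x1→x4→Ref: bottleneck 6, flow now 6.
Augment Well→x2→x4→Ref: bottleneck 4, flow now 10.
Augment Well→x3→x5→Ref: bottleneck 3, flow now 13.
No augmenting path remains; maximum flow = 13.
By max-flow min-cut, the minimum cut capacity equals the max flow.
In the residual graph, reachable from Well: {Well, x1, x2, x4}.
Min-cut edges: Well→x3 (3), x4→Ref (10); capacity 3 + 10 = 13.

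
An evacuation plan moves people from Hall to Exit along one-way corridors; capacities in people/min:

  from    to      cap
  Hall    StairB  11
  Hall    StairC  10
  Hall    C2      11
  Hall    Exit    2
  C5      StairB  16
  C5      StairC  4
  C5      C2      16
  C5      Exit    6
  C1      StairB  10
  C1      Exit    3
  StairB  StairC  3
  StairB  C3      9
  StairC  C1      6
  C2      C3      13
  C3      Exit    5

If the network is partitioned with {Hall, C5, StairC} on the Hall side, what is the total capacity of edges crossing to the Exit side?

Edges leaving {Hall, C5, StairC}: Hall→StairB (11), Hall→C2 (11), Hall→Exit (2), C5→StairB (16), C5→C2 (16), C5→Exit (6), StairC→C1 (6).
Cut capacity = 11 + 11 + 2 + 16 + 16 + 6 + 6 = 68.

68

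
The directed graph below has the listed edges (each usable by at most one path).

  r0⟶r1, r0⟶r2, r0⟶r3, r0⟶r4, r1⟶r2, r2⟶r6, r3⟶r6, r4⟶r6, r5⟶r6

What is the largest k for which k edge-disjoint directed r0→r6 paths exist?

3

Assign every edge capacity 1; by Menger, the answer equals the max flow.
Path r0→r2→r6 (+1); total 1.
Path r0→r3→r6 (+1); total 2.
Path r0→r4→r6 (+1); total 3.
No residual r0→r6 path; max flow = 3.
Certifying cut of size 3: {r0→r3, r0→r4, r2→r6}.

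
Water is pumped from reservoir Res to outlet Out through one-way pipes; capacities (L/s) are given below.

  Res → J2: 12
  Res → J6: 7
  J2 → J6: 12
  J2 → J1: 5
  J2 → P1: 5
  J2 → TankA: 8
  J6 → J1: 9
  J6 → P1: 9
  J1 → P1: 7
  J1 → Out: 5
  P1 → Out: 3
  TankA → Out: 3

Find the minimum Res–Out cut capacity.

11

Augment Res→J2→J1→Out: bottleneck 5, flow now 5.
Augment Res→J2→P1→Out: bottleneck 3, flow now 8.
Augment Res→J2→TankA→Out: bottleneck 3, flow now 11.
No augmenting path remains; maximum flow = 11.
By max-flow min-cut, the minimum cut capacity equals the max flow.
In the residual graph, reachable from Res: {Res, J2, J6, J1, P1, TankA}.
Min-cut edges: J1→Out (5), P1→Out (3), TankA→Out (3); capacity 5 + 3 + 3 = 11.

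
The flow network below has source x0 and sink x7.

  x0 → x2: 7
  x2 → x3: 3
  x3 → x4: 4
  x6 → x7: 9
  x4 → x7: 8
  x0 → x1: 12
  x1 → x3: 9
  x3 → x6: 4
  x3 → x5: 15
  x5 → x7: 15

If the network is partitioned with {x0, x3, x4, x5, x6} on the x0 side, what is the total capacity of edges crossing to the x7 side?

51

Edges leaving {x0, x3, x4, x5, x6}: x0→x1 (12), x0→x2 (7), x4→x7 (8), x5→x7 (15), x6→x7 (9).
Cut capacity = 12 + 7 + 8 + 15 + 9 = 51.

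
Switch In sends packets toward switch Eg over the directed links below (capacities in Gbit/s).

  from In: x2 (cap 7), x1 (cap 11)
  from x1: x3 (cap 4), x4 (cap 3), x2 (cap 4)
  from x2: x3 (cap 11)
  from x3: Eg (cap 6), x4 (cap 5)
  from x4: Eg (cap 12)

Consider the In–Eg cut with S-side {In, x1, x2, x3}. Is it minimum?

Yes — it is a minimum cut (capacity 14).

Given cut capacity: 3 + 5 + 6 = 14.
Augment In→x1→x3→Eg: bottleneck 4, flow now 4.
Augment In→x1→x4→Eg: bottleneck 3, flow now 7.
Augment In→x2→x3→Eg: bottleneck 2, flow now 9.
Augment In→x2→x3→x4→Eg: bottleneck 5, flow now 14.
No augmenting path remains; maximum flow = 14.
Cut capacity 14 equals the max flow, so it is a minimum cut.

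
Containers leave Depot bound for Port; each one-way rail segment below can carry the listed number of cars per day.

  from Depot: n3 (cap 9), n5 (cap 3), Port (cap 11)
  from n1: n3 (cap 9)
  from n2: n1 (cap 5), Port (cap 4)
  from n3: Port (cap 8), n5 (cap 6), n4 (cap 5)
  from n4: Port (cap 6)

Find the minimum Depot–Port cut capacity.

20

Augment Depot→Port: bottleneck 11, flow now 11.
Augment Depot→n3→Port: bottleneck 8, flow now 19.
Augment Depot→n3→n4→Port: bottleneck 1, flow now 20.
No augmenting path remains; maximum flow = 20.
By max-flow min-cut, the minimum cut capacity equals the max flow.
In the residual graph, reachable from Depot: {Depot, n5}.
Min-cut edges: Depot→n3 (9), Depot→Port (11); capacity 9 + 11 = 20.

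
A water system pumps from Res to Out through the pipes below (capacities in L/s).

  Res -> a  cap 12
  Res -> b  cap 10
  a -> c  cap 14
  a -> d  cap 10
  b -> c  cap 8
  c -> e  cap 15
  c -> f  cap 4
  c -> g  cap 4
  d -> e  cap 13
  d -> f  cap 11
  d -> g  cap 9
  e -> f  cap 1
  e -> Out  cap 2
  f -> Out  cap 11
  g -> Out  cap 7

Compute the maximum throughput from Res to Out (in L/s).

Augment Res→a→c→e→Out: bottleneck 2, flow now 2.
Augment Res→a→c→f→Out: bottleneck 4, flow now 6.
Augment Res→a→c→g→Out: bottleneck 4, flow now 10.
Augment Res→a→d→f→Out: bottleneck 2, flow now 12.
Augment Res→b→c→e→f→Out: bottleneck 1, flow now 13.
Augment Res→b→c→a→d→f→Out: bottleneck 4, flow now 17. (uses reverse residual edge)
Augment Res→b→c→a→d→g→Out: bottleneck 3, flow now 20. (uses reverse residual edge)
No augmenting path remains; maximum flow = 20.
In the residual graph, reachable from Res: {Res, b}.
Min-cut edges: Res→a (12), b→c (8); capacity 12 + 8 = 20.
This cut is saturated, so no flow can exceed 20.

20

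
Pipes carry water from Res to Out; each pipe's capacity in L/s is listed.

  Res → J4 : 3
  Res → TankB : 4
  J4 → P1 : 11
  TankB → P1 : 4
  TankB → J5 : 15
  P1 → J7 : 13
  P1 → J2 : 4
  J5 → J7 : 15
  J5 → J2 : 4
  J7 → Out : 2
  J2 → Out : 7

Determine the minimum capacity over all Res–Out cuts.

Augment Res→J4→P1→J7→Out: bottleneck 2, flow now 2.
Augment Res→J4→P1→J2→Out: bottleneck 1, flow now 3.
Augment Res→TankB→P1→J2→Out: bottleneck 3, flow now 6.
Augment Res→TankB→J5→J2→Out: bottleneck 1, flow now 7.
No augmenting path remains; maximum flow = 7.
By max-flow min-cut, the minimum cut capacity equals the max flow.
In the residual graph, reachable from Res: {Res}.
Min-cut edges: Res→J4 (3), Res→TankB (4); capacity 3 + 4 = 7.

7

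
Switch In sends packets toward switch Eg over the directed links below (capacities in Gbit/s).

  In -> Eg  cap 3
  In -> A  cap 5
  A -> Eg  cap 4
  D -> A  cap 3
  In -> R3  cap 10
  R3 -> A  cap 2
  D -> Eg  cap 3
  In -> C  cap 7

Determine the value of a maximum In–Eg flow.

7

Augment In→Eg: bottleneck 3, flow now 3.
Augment In→A→Eg: bottleneck 4, flow now 7.
No augmenting path remains; maximum flow = 7.
In the residual graph, reachable from In: {In, R3, A, C}.
Min-cut edges: In→Eg (3), A→Eg (4); capacity 3 + 4 = 7.
This cut is saturated, so no flow can exceed 7.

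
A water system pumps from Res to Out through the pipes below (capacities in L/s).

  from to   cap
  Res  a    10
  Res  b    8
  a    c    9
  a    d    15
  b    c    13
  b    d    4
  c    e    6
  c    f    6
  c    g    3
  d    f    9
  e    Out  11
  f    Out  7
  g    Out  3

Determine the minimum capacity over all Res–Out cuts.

16

Augment Res→a→c→e→Out: bottleneck 6, flow now 6.
Augment Res→a→c→f→Out: bottleneck 3, flow now 9.
Augment Res→a→d→f→Out: bottleneck 1, flow now 10.
Augment Res→b→c→f→Out: bottleneck 3, flow now 13.
Augment Res→b→c→g→Out: bottleneck 3, flow now 16.
No augmenting path remains; maximum flow = 16.
By max-flow min-cut, the minimum cut capacity equals the max flow.
In the residual graph, reachable from Res: {Res, a, b, c, d, f}.
Min-cut edges: c→e (6), c→g (3), f→Out (7); capacity 6 + 3 + 7 = 16.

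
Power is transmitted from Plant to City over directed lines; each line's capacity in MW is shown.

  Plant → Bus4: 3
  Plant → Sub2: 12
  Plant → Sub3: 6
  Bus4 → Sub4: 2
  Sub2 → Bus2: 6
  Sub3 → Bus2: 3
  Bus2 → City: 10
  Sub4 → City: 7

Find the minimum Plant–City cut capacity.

11

Augment Plant→Bus4→Sub4→City: bottleneck 2, flow now 2.
Augment Plant→Sub2→Bus2→City: bottleneck 6, flow now 8.
Augment Plant→Sub3→Bus2→City: bottleneck 3, flow now 11.
No augmenting path remains; maximum flow = 11.
By max-flow min-cut, the minimum cut capacity equals the max flow.
In the residual graph, reachable from Plant: {Plant, Bus4, Sub2, Sub3}.
Min-cut edges: Bus4→Sub4 (2), Sub2→Bus2 (6), Sub3→Bus2 (3); capacity 2 + 6 + 3 = 11.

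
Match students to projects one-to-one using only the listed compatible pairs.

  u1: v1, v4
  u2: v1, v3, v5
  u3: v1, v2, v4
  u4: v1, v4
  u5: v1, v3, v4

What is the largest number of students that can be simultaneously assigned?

5

Unit-capacity flow: source→left, listed edges, right→sink; max matching = max flow.
Augmenting path u1→v1 (+1); matched 1.
Augmenting path u2→v3 (+1); matched 2.
Augmenting path u3→v2 (+1); matched 3.
Augmenting path u4→v4 (+1); matched 4.
Augmenting path u5→v3→u2→v5 (+1); matched 5.
No augmenting path remains; maximum matching = 5.
König certificate: {u1, u2, u3, u4, u5} is a vertex cover of size 5 (every listed pair touches it), so no matching can be larger.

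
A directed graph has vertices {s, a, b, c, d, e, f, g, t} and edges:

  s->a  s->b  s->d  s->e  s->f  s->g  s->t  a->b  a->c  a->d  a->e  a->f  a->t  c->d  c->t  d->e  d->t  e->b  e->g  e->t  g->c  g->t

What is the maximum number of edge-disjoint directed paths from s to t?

Assign every edge capacity 1; by Menger, the answer equals the max flow.
Path s→t (+1); total 1.
Path s→a→t (+1); total 2.
Path s→d→t (+1); total 3.
Path s→e→t (+1); total 4.
Path s→g→t (+1); total 5.
No residual s→t path; max flow = 5.
Certifying cut of size 5: {s→a, s→d, s→e, s→g, s→t}.

5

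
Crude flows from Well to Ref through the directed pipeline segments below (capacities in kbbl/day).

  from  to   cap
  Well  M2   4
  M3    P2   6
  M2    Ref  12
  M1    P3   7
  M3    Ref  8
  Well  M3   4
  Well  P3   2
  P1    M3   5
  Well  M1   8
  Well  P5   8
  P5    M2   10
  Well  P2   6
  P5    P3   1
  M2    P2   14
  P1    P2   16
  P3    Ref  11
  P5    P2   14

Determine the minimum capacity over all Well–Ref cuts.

25

Augment Well→P3→Ref: bottleneck 2, flow now 2.
Augment Well→M2→Ref: bottleneck 4, flow now 6.
Augment Well→M3→Ref: bottleneck 4, flow now 10.
Augment Well→M1→P3→Ref: bottleneck 7, flow now 17.
Augment Well→P5→P3→Ref: bottleneck 1, flow now 18.
Augment Well→P5→M2→Ref: bottleneck 7, flow now 25.
No augmenting path remains; maximum flow = 25.
By max-flow min-cut, the minimum cut capacity equals the max flow.
In the residual graph, reachable from Well: {Well, M1, P2}.
Min-cut edges: Well→P3 (2), Well→P5 (8), Well→M2 (4), Well→M3 (4), M1→P3 (7); capacity 2 + 8 + 4 + 4 + 7 = 25.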